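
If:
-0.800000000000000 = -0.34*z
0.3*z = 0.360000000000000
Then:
No Solution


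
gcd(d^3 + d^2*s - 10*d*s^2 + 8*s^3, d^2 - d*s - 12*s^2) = 1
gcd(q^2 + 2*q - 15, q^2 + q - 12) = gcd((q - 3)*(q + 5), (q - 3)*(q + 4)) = q - 3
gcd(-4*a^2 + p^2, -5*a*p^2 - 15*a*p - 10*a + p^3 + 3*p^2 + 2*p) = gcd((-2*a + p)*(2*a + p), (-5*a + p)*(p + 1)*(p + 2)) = 1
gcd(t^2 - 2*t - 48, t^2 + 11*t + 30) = t + 6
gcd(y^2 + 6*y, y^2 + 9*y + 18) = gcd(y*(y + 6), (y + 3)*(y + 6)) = y + 6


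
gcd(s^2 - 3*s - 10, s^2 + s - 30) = s - 5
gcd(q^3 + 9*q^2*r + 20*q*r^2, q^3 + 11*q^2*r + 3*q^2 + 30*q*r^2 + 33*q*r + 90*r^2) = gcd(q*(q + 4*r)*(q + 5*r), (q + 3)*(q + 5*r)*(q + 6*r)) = q + 5*r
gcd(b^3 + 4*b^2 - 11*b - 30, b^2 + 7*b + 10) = b^2 + 7*b + 10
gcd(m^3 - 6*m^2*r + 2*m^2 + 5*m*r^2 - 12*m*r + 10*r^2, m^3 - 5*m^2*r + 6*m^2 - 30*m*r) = -m + 5*r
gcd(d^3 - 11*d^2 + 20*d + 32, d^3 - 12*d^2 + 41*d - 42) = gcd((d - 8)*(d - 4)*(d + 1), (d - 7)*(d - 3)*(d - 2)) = 1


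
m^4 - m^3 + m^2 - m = m*(m - 1)*(m - I)*(m + I)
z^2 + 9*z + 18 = (z + 3)*(z + 6)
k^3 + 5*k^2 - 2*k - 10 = (k + 5)*(k - sqrt(2))*(k + sqrt(2))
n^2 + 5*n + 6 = (n + 2)*(n + 3)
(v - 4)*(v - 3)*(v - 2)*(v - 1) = v^4 - 10*v^3 + 35*v^2 - 50*v + 24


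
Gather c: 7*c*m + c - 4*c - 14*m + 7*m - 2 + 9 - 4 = c*(7*m - 3) - 7*m + 3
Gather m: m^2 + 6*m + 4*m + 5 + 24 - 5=m^2 + 10*m + 24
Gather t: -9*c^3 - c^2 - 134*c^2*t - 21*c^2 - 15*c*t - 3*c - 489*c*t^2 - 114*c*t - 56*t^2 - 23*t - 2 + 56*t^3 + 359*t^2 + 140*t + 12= -9*c^3 - 22*c^2 - 3*c + 56*t^3 + t^2*(303 - 489*c) + t*(-134*c^2 - 129*c + 117) + 10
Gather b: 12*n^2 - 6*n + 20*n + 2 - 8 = 12*n^2 + 14*n - 6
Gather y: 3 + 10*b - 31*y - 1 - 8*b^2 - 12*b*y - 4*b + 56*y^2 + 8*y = -8*b^2 + 6*b + 56*y^2 + y*(-12*b - 23) + 2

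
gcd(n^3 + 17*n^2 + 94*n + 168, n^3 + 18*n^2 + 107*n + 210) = n^2 + 13*n + 42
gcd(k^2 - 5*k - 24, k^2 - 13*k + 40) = k - 8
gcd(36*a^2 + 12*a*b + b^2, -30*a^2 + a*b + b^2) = 6*a + b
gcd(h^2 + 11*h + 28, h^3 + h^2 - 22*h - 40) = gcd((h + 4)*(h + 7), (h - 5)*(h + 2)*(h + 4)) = h + 4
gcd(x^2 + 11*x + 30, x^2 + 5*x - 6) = x + 6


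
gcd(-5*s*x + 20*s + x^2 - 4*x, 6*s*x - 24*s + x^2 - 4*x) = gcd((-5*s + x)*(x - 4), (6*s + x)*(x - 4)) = x - 4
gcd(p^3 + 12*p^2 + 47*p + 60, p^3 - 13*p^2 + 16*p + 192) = p + 3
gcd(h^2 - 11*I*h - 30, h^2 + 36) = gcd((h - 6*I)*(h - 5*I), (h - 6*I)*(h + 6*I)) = h - 6*I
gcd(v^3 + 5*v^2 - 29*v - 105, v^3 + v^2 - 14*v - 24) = v + 3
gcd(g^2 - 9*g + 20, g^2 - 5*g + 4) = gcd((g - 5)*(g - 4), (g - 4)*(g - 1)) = g - 4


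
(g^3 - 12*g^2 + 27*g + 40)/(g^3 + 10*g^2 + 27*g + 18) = (g^2 - 13*g + 40)/(g^2 + 9*g + 18)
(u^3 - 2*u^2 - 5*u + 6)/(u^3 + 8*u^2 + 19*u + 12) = (u^3 - 2*u^2 - 5*u + 6)/(u^3 + 8*u^2 + 19*u + 12)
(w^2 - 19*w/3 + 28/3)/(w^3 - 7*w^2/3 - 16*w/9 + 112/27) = 9*(w - 4)/(9*w^2 - 16)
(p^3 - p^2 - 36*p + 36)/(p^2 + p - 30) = (p^2 - 7*p + 6)/(p - 5)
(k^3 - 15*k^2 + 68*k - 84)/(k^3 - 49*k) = (k^2 - 8*k + 12)/(k*(k + 7))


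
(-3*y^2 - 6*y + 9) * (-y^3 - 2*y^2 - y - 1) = 3*y^5 + 12*y^4 + 6*y^3 - 9*y^2 - 3*y - 9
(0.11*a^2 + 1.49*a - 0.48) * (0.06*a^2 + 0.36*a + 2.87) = 0.0066*a^4 + 0.129*a^3 + 0.8233*a^2 + 4.1035*a - 1.3776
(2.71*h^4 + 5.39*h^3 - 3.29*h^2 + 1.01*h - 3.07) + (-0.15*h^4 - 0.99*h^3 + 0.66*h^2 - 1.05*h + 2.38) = 2.56*h^4 + 4.4*h^3 - 2.63*h^2 - 0.04*h - 0.69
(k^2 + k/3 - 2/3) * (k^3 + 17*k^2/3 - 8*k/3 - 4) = k^5 + 6*k^4 - 13*k^3/9 - 26*k^2/3 + 4*k/9 + 8/3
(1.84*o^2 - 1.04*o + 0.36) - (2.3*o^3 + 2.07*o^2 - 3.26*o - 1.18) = -2.3*o^3 - 0.23*o^2 + 2.22*o + 1.54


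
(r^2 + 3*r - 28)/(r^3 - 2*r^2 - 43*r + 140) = 1/(r - 5)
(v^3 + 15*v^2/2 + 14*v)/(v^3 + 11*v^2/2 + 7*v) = (v + 4)/(v + 2)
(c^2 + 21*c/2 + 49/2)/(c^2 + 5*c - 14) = (c + 7/2)/(c - 2)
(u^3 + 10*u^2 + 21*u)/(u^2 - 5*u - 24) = u*(u + 7)/(u - 8)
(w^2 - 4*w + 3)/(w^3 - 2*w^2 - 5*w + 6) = 1/(w + 2)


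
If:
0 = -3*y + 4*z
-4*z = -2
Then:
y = 2/3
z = 1/2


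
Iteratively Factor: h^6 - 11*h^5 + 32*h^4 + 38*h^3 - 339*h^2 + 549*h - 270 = (h - 1)*(h^5 - 10*h^4 + 22*h^3 + 60*h^2 - 279*h + 270) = (h - 2)*(h - 1)*(h^4 - 8*h^3 + 6*h^2 + 72*h - 135) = (h - 3)*(h - 2)*(h - 1)*(h^3 - 5*h^2 - 9*h + 45) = (h - 3)*(h - 2)*(h - 1)*(h + 3)*(h^2 - 8*h + 15) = (h - 5)*(h - 3)*(h - 2)*(h - 1)*(h + 3)*(h - 3)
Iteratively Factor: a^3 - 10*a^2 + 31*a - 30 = (a - 3)*(a^2 - 7*a + 10) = (a - 5)*(a - 3)*(a - 2)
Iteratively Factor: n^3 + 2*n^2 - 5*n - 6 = (n + 1)*(n^2 + n - 6) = (n + 1)*(n + 3)*(n - 2)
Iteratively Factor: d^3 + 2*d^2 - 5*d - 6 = (d + 3)*(d^2 - d - 2) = (d + 1)*(d + 3)*(d - 2)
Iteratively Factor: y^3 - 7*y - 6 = (y - 3)*(y^2 + 3*y + 2) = (y - 3)*(y + 1)*(y + 2)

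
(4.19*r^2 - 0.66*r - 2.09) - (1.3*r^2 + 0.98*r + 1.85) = 2.89*r^2 - 1.64*r - 3.94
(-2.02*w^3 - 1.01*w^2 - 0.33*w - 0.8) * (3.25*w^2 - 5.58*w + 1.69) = -6.565*w^5 + 7.9891*w^4 + 1.1495*w^3 - 2.4655*w^2 + 3.9063*w - 1.352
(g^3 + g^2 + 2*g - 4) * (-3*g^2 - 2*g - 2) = -3*g^5 - 5*g^4 - 10*g^3 + 6*g^2 + 4*g + 8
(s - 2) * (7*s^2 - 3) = 7*s^3 - 14*s^2 - 3*s + 6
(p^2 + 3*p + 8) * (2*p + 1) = 2*p^3 + 7*p^2 + 19*p + 8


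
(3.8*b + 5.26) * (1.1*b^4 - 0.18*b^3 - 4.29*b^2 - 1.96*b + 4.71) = 4.18*b^5 + 5.102*b^4 - 17.2488*b^3 - 30.0134*b^2 + 7.5884*b + 24.7746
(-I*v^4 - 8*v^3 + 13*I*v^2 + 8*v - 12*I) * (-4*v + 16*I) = 4*I*v^5 + 48*v^4 - 180*I*v^3 - 240*v^2 + 176*I*v + 192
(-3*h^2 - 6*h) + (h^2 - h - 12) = -2*h^2 - 7*h - 12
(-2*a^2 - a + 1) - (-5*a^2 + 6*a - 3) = 3*a^2 - 7*a + 4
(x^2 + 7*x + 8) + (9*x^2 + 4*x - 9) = 10*x^2 + 11*x - 1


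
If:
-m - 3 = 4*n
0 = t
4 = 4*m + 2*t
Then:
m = 1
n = -1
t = 0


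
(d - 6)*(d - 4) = d^2 - 10*d + 24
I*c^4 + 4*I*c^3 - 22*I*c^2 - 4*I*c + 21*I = (c - 3)*(c - 1)*(c + 7)*(I*c + I)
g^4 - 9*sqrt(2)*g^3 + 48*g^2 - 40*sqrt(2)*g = g*(g - 5*sqrt(2))*(g - 2*sqrt(2))^2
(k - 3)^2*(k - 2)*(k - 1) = k^4 - 9*k^3 + 29*k^2 - 39*k + 18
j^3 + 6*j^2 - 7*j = j*(j - 1)*(j + 7)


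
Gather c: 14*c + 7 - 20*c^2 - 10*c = -20*c^2 + 4*c + 7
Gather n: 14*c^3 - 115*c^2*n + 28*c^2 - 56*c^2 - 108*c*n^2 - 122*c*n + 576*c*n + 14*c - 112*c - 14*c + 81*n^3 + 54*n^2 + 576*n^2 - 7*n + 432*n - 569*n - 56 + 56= 14*c^3 - 28*c^2 - 112*c + 81*n^3 + n^2*(630 - 108*c) + n*(-115*c^2 + 454*c - 144)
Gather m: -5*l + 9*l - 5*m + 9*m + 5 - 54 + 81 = 4*l + 4*m + 32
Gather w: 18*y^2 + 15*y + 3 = 18*y^2 + 15*y + 3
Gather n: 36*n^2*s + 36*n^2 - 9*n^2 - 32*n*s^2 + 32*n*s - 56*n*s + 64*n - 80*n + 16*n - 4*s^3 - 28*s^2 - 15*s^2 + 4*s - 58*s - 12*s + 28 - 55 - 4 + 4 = n^2*(36*s + 27) + n*(-32*s^2 - 24*s) - 4*s^3 - 43*s^2 - 66*s - 27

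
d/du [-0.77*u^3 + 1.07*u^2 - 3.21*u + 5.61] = -2.31*u^2 + 2.14*u - 3.21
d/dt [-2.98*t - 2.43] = -2.98000000000000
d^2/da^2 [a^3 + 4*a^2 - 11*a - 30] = 6*a + 8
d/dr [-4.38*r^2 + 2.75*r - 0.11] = 2.75 - 8.76*r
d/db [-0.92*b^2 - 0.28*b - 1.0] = -1.84*b - 0.28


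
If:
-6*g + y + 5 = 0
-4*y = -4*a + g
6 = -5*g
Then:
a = -25/2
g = -6/5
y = -61/5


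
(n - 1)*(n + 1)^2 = n^3 + n^2 - n - 1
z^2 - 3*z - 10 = (z - 5)*(z + 2)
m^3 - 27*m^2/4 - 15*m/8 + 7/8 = (m - 7)*(m - 1/4)*(m + 1/2)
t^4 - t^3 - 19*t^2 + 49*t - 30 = (t - 3)*(t - 2)*(t - 1)*(t + 5)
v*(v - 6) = v^2 - 6*v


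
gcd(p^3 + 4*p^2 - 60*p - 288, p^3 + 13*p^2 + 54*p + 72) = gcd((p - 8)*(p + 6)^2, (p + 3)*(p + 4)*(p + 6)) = p + 6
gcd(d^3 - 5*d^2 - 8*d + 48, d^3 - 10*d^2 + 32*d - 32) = d^2 - 8*d + 16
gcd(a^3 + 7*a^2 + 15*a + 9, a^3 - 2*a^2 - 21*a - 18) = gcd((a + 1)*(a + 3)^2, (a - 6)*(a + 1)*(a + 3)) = a^2 + 4*a + 3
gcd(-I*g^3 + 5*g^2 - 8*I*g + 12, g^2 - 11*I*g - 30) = 1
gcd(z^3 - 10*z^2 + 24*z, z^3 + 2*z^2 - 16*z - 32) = z - 4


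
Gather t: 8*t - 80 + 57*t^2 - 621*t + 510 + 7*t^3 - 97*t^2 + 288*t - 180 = 7*t^3 - 40*t^2 - 325*t + 250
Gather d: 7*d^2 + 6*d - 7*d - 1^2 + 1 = 7*d^2 - d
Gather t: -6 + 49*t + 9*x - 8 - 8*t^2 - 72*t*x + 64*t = -8*t^2 + t*(113 - 72*x) + 9*x - 14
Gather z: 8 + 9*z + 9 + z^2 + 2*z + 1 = z^2 + 11*z + 18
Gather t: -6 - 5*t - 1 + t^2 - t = t^2 - 6*t - 7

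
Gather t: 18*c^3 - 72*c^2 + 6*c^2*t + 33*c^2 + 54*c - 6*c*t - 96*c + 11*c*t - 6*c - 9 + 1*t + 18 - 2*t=18*c^3 - 39*c^2 - 48*c + t*(6*c^2 + 5*c - 1) + 9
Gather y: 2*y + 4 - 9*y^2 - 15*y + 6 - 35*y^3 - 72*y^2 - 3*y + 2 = -35*y^3 - 81*y^2 - 16*y + 12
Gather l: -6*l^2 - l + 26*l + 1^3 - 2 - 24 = -6*l^2 + 25*l - 25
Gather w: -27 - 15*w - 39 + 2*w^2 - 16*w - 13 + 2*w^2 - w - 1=4*w^2 - 32*w - 80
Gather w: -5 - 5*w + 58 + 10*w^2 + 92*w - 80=10*w^2 + 87*w - 27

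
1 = 1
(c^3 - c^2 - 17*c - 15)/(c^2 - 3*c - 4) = (c^2 - 2*c - 15)/(c - 4)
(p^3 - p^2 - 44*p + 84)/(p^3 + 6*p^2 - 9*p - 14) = (p - 6)/(p + 1)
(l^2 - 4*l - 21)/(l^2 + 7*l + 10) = (l^2 - 4*l - 21)/(l^2 + 7*l + 10)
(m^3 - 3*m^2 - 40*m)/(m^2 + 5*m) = m - 8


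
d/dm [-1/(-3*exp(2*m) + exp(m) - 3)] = (1 - 6*exp(m))*exp(m)/(3*exp(2*m) - exp(m) + 3)^2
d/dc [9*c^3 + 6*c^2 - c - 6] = 27*c^2 + 12*c - 1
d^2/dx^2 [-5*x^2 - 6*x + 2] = -10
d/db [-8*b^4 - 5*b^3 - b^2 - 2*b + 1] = -32*b^3 - 15*b^2 - 2*b - 2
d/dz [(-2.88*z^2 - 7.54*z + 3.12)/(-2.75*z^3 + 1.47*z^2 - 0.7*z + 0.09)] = (-7.92*z^4 - 41.47*z^3 + 38.8398*z^2 - 9.6912*z + 1.5054)/(7.5625*z^6 - 8.085*z^5 + 6.0109*z^4 - 2.553*z^3 + 0.7546*z^2 - 0.126*z + 0.0081)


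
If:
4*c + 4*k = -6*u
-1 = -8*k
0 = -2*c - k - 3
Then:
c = -25/16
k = 1/8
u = 23/24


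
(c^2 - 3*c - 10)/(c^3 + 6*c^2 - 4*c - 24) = (c - 5)/(c^2 + 4*c - 12)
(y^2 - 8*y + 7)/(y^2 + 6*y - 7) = (y - 7)/(y + 7)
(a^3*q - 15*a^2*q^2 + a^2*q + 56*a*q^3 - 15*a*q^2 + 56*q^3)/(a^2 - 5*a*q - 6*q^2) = q*(-a^3 + 15*a^2*q - a^2 - 56*a*q^2 + 15*a*q - 56*q^2)/(-a^2 + 5*a*q + 6*q^2)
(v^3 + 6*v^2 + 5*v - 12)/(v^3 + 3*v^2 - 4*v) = (v + 3)/v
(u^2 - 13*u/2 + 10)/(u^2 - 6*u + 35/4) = 2*(u - 4)/(2*u - 7)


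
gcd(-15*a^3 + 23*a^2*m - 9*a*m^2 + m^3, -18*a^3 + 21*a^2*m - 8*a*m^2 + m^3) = 3*a - m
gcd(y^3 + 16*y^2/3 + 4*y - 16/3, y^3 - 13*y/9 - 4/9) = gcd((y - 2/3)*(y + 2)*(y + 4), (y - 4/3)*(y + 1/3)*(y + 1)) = 1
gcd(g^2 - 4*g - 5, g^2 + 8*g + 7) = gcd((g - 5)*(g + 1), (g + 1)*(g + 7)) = g + 1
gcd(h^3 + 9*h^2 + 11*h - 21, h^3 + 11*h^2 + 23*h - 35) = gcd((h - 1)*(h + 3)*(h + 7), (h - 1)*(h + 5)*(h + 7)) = h^2 + 6*h - 7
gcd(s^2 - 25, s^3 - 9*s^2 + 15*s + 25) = s - 5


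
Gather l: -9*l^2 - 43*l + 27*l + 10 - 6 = -9*l^2 - 16*l + 4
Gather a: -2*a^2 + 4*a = -2*a^2 + 4*a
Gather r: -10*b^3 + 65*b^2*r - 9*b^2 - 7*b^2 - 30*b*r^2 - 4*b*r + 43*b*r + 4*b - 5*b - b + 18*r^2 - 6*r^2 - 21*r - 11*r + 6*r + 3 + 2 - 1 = -10*b^3 - 16*b^2 - 2*b + r^2*(12 - 30*b) + r*(65*b^2 + 39*b - 26) + 4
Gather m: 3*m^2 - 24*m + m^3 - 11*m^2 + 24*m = m^3 - 8*m^2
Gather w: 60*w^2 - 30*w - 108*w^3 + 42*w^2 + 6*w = -108*w^3 + 102*w^2 - 24*w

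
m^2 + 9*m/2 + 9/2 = (m + 3/2)*(m + 3)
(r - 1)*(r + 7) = r^2 + 6*r - 7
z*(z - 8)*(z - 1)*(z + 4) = z^4 - 5*z^3 - 28*z^2 + 32*z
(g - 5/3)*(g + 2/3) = g^2 - g - 10/9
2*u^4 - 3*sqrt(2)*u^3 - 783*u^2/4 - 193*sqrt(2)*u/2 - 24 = (u - 8*sqrt(2))*(u + 6*sqrt(2))*(sqrt(2)*u + 1/2)^2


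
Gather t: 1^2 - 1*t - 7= -t - 6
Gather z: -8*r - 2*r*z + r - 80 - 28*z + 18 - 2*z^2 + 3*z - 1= -7*r - 2*z^2 + z*(-2*r - 25) - 63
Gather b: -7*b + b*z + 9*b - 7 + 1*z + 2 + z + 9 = b*(z + 2) + 2*z + 4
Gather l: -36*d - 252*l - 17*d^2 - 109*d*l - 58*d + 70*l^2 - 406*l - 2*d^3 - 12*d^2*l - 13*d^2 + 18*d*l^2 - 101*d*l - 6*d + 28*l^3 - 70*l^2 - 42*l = -2*d^3 - 30*d^2 + 18*d*l^2 - 100*d + 28*l^3 + l*(-12*d^2 - 210*d - 700)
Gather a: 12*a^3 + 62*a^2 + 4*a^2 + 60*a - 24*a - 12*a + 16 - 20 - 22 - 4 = 12*a^3 + 66*a^2 + 24*a - 30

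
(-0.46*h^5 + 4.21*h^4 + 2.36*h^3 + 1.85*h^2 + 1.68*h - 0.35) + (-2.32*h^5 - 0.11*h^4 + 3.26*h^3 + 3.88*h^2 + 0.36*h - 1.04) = -2.78*h^5 + 4.1*h^4 + 5.62*h^3 + 5.73*h^2 + 2.04*h - 1.39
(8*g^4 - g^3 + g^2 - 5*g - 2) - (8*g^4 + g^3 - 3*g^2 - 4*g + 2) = -2*g^3 + 4*g^2 - g - 4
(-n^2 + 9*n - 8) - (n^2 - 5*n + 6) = -2*n^2 + 14*n - 14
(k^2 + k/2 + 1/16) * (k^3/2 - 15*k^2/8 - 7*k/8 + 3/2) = k^5/2 - 13*k^4/8 - 57*k^3/32 + 121*k^2/128 + 89*k/128 + 3/32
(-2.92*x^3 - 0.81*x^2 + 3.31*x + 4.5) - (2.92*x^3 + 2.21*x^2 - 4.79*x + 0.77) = -5.84*x^3 - 3.02*x^2 + 8.1*x + 3.73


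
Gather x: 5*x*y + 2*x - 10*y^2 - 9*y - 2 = x*(5*y + 2) - 10*y^2 - 9*y - 2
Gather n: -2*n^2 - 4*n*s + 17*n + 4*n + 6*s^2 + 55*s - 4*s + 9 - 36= -2*n^2 + n*(21 - 4*s) + 6*s^2 + 51*s - 27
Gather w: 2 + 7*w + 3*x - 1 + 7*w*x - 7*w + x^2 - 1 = 7*w*x + x^2 + 3*x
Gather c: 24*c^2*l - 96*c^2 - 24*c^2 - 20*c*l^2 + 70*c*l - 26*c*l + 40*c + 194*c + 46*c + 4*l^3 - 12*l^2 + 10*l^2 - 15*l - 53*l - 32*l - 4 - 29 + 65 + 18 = c^2*(24*l - 120) + c*(-20*l^2 + 44*l + 280) + 4*l^3 - 2*l^2 - 100*l + 50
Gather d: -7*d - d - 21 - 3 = -8*d - 24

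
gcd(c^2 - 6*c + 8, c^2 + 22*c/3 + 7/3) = 1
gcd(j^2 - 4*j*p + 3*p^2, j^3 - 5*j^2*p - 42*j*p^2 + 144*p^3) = -j + 3*p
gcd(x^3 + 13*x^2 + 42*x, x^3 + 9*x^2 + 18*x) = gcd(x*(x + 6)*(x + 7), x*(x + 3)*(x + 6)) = x^2 + 6*x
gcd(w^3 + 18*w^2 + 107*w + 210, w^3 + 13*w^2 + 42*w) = w^2 + 13*w + 42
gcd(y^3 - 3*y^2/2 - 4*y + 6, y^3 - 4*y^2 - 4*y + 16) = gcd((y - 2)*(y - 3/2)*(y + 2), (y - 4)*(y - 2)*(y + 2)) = y^2 - 4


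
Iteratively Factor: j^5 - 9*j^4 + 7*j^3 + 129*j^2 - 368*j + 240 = (j + 4)*(j^4 - 13*j^3 + 59*j^2 - 107*j + 60) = (j - 1)*(j + 4)*(j^3 - 12*j^2 + 47*j - 60) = (j - 3)*(j - 1)*(j + 4)*(j^2 - 9*j + 20) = (j - 5)*(j - 3)*(j - 1)*(j + 4)*(j - 4)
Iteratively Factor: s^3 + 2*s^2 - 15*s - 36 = (s + 3)*(s^2 - s - 12) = (s + 3)^2*(s - 4)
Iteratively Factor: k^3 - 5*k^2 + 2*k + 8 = (k + 1)*(k^2 - 6*k + 8) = (k - 2)*(k + 1)*(k - 4)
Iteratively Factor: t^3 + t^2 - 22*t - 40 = (t - 5)*(t^2 + 6*t + 8) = (t - 5)*(t + 2)*(t + 4)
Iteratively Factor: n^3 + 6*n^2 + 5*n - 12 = (n + 4)*(n^2 + 2*n - 3) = (n - 1)*(n + 4)*(n + 3)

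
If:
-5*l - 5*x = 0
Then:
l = -x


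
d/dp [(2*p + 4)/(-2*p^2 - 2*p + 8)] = (-p^2 - p + (p + 2)*(2*p + 1) + 4)/(p^2 + p - 4)^2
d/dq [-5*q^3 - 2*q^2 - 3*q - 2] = -15*q^2 - 4*q - 3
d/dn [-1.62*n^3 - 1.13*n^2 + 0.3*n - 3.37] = -4.86*n^2 - 2.26*n + 0.3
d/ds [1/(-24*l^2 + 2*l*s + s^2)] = 2*(-l - s)/(-24*l^2 + 2*l*s + s^2)^2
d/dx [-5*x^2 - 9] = -10*x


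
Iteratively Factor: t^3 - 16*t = (t)*(t^2 - 16) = t*(t - 4)*(t + 4)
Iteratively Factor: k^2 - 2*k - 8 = (k + 2)*(k - 4)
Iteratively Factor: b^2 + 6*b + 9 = (b + 3)*(b + 3)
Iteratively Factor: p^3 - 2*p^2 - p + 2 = (p + 1)*(p^2 - 3*p + 2) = (p - 2)*(p + 1)*(p - 1)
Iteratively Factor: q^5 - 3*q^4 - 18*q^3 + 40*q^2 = (q - 5)*(q^4 + 2*q^3 - 8*q^2) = (q - 5)*(q + 4)*(q^3 - 2*q^2) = q*(q - 5)*(q + 4)*(q^2 - 2*q) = q^2*(q - 5)*(q + 4)*(q - 2)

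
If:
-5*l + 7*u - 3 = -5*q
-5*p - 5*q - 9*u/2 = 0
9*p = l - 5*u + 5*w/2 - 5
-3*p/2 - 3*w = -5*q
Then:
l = 97/45 - 383*w/126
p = 11*w/7 - 8/5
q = 15*w/14 - 12/25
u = 104/45 - 185*w/63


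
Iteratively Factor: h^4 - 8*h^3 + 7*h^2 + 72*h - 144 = (h - 3)*(h^3 - 5*h^2 - 8*h + 48) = (h - 3)*(h + 3)*(h^2 - 8*h + 16) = (h - 4)*(h - 3)*(h + 3)*(h - 4)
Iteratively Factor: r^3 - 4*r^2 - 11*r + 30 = (r - 2)*(r^2 - 2*r - 15) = (r - 2)*(r + 3)*(r - 5)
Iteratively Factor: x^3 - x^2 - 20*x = (x - 5)*(x^2 + 4*x) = (x - 5)*(x + 4)*(x)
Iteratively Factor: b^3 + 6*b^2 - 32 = (b - 2)*(b^2 + 8*b + 16) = (b - 2)*(b + 4)*(b + 4)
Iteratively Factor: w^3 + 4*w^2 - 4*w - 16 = (w + 4)*(w^2 - 4) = (w + 2)*(w + 4)*(w - 2)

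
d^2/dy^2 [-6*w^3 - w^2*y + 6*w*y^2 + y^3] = 12*w + 6*y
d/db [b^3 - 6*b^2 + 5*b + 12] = 3*b^2 - 12*b + 5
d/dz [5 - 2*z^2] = -4*z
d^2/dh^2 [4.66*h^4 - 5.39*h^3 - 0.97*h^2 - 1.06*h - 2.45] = 55.92*h^2 - 32.34*h - 1.94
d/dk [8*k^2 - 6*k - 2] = 16*k - 6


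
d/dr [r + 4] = 1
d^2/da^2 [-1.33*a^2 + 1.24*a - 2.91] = -2.66000000000000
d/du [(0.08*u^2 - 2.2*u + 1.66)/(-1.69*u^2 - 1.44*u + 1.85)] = (-3.8332*u^2 + 5.9068*u - 1.6796)/(2.8561*u^4 + 4.8672*u^3 - 4.1794*u^2 - 5.328*u + 3.4225)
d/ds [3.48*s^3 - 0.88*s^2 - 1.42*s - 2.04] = 10.44*s^2 - 1.76*s - 1.42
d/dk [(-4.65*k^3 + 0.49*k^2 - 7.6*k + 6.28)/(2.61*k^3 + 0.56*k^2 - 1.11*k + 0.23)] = (-3.8829*k^4 + 49.995*k^3 - 48.6688*k^2 - 6.8082*k + 5.2228)/(6.8121*k^6 + 2.9232*k^5 - 5.4806*k^4 - 0.0426000000000004*k^3 + 1.4897*k^2 - 0.5106*k + 0.0529)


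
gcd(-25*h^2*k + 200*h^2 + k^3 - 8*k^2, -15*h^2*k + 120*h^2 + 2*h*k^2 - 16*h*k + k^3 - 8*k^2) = 5*h*k - 40*h + k^2 - 8*k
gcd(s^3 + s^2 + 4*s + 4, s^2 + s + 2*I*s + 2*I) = s^2 + s*(1 + 2*I) + 2*I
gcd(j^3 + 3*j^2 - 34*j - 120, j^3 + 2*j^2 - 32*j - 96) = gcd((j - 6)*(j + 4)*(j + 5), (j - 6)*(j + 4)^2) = j^2 - 2*j - 24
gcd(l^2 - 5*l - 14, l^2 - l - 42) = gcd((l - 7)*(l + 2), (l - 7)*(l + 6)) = l - 7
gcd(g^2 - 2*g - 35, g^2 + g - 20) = g + 5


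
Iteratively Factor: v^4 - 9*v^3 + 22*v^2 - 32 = (v + 1)*(v^3 - 10*v^2 + 32*v - 32) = (v - 4)*(v + 1)*(v^2 - 6*v + 8) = (v - 4)^2*(v + 1)*(v - 2)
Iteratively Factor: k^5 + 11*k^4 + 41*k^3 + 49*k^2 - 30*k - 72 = (k - 1)*(k^4 + 12*k^3 + 53*k^2 + 102*k + 72) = (k - 1)*(k + 3)*(k^3 + 9*k^2 + 26*k + 24) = (k - 1)*(k + 2)*(k + 3)*(k^2 + 7*k + 12) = (k - 1)*(k + 2)*(k + 3)^2*(k + 4)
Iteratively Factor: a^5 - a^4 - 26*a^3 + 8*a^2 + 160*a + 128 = (a - 4)*(a^4 + 3*a^3 - 14*a^2 - 48*a - 32) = (a - 4)*(a + 2)*(a^3 + a^2 - 16*a - 16) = (a - 4)*(a + 2)*(a + 4)*(a^2 - 3*a - 4) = (a - 4)^2*(a + 2)*(a + 4)*(a + 1)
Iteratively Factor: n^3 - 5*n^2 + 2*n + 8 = (n + 1)*(n^2 - 6*n + 8) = (n - 2)*(n + 1)*(n - 4)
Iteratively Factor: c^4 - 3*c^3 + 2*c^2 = (c - 1)*(c^3 - 2*c^2) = (c - 2)*(c - 1)*(c^2) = c*(c - 2)*(c - 1)*(c)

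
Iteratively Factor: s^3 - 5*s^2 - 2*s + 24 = (s - 3)*(s^2 - 2*s - 8) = (s - 4)*(s - 3)*(s + 2)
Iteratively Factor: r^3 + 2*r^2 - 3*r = (r - 1)*(r^2 + 3*r) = r*(r - 1)*(r + 3)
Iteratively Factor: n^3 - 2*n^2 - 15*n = (n)*(n^2 - 2*n - 15) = n*(n - 5)*(n + 3)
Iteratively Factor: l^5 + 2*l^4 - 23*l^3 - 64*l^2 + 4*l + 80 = (l + 4)*(l^4 - 2*l^3 - 15*l^2 - 4*l + 20) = (l - 1)*(l + 4)*(l^3 - l^2 - 16*l - 20) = (l - 1)*(l + 2)*(l + 4)*(l^2 - 3*l - 10) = (l - 5)*(l - 1)*(l + 2)*(l + 4)*(l + 2)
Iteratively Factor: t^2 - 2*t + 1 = (t - 1)*(t - 1)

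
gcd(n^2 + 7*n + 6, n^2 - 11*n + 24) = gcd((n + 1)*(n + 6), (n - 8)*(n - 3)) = 1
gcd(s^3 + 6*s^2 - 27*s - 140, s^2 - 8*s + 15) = s - 5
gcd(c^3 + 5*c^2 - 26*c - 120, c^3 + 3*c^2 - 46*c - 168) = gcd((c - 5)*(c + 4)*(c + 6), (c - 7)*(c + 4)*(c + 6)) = c^2 + 10*c + 24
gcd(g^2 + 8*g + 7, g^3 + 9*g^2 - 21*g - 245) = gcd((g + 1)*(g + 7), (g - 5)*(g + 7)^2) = g + 7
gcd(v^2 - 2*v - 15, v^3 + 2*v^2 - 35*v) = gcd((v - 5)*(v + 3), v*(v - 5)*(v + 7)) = v - 5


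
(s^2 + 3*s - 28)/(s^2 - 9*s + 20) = (s + 7)/(s - 5)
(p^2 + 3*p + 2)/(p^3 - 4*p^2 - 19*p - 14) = 1/(p - 7)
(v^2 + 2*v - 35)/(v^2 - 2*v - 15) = (v + 7)/(v + 3)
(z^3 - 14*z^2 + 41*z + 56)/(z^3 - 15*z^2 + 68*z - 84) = (z^2 - 7*z - 8)/(z^2 - 8*z + 12)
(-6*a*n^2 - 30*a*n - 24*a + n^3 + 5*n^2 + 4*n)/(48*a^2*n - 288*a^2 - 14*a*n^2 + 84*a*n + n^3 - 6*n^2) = (-n^2 - 5*n - 4)/(8*a*n - 48*a - n^2 + 6*n)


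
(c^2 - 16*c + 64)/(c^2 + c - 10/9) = 9*(c^2 - 16*c + 64)/(9*c^2 + 9*c - 10)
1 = 1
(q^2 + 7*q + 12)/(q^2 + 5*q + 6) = (q + 4)/(q + 2)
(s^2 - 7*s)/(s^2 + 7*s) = (s - 7)/(s + 7)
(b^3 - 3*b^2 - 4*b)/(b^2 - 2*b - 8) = b*(b + 1)/(b + 2)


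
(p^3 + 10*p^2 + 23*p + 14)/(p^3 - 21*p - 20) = (p^2 + 9*p + 14)/(p^2 - p - 20)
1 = 1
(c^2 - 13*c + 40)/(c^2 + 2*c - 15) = (c^2 - 13*c + 40)/(c^2 + 2*c - 15)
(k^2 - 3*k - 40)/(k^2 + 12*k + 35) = (k - 8)/(k + 7)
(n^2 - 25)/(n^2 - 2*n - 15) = (n + 5)/(n + 3)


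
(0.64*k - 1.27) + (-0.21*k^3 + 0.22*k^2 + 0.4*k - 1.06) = -0.21*k^3 + 0.22*k^2 + 1.04*k - 2.33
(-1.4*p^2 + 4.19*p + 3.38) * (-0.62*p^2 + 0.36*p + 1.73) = 0.868*p^4 - 3.1018*p^3 - 3.0092*p^2 + 8.4655*p + 5.8474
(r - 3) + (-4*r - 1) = -3*r - 4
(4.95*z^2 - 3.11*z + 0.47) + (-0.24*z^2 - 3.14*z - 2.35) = 4.71*z^2 - 6.25*z - 1.88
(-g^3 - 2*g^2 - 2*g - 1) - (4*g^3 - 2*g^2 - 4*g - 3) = -5*g^3 + 2*g + 2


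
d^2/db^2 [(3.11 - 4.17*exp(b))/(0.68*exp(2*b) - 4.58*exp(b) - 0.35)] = (-1.928208*exp(4*b) - 7.234792*exp(3*b) - 35.0121120000001*exp(2*b) + 74.881834*exp(b) - 5.496155)*exp(b)/(0.314432*exp(6*b) - 6.353376*exp(5*b) + 42.306336*exp(4*b) - 89.531672*exp(3*b) - 21.77532*exp(2*b) - 1.68315*exp(b) - 0.042875)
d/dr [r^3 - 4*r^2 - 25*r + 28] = 3*r^2 - 8*r - 25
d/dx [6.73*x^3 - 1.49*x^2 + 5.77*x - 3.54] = 20.19*x^2 - 2.98*x + 5.77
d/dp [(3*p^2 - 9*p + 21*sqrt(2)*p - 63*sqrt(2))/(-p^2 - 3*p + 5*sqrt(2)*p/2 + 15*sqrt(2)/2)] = 3*(-12*p^2 + 19*sqrt(2)*p^2 - 54*sqrt(2)*p - 171*sqrt(2) + 420)/(2*p^4 - 10*sqrt(2)*p^3 + 12*p^3 - 60*sqrt(2)*p^2 + 43*p^2 - 90*sqrt(2)*p + 150*p + 225)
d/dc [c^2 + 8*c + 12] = 2*c + 8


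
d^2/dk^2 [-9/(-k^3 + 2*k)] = 18*(-3*k^2*(k^2 - 2) + (3*k^2 - 2)^2)/(k^3*(k^2 - 2)^3)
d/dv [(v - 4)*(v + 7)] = 2*v + 3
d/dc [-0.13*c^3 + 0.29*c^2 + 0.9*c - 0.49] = -0.39*c^2 + 0.58*c + 0.9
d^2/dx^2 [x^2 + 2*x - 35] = 2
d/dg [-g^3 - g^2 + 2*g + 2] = -3*g^2 - 2*g + 2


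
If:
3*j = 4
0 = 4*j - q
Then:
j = 4/3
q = 16/3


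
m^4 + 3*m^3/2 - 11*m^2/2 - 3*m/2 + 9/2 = (m - 3/2)*(m - 1)*(m + 1)*(m + 3)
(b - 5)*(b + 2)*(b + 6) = b^3 + 3*b^2 - 28*b - 60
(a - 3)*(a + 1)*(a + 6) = a^3 + 4*a^2 - 15*a - 18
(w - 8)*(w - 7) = w^2 - 15*w + 56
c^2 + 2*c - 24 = (c - 4)*(c + 6)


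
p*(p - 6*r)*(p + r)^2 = p^4 - 4*p^3*r - 11*p^2*r^2 - 6*p*r^3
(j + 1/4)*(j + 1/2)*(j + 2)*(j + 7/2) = j^4 + 25*j^3/4 + 45*j^2/4 + 95*j/16 + 7/8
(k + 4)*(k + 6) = k^2 + 10*k + 24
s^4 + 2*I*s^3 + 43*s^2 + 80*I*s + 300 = (s - 6*I)*(s - 2*I)*(s + 5*I)^2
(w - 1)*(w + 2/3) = w^2 - w/3 - 2/3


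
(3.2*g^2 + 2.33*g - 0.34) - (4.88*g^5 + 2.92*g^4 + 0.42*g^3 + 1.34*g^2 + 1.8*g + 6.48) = -4.88*g^5 - 2.92*g^4 - 0.42*g^3 + 1.86*g^2 + 0.53*g - 6.82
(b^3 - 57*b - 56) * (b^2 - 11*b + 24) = b^5 - 11*b^4 - 33*b^3 + 571*b^2 - 752*b - 1344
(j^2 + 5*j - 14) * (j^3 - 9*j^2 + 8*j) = j^5 - 4*j^4 - 51*j^3 + 166*j^2 - 112*j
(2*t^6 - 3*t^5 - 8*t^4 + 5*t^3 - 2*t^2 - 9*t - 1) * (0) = 0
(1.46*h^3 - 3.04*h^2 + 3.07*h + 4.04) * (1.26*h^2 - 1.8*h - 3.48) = 1.8396*h^5 - 6.4584*h^4 + 4.2594*h^3 + 10.1436*h^2 - 17.9556*h - 14.0592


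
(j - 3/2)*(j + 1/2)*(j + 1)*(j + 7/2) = j^4 + 7*j^3/2 - 7*j^2/4 - 55*j/8 - 21/8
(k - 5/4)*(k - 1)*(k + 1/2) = k^3 - 7*k^2/4 + k/8 + 5/8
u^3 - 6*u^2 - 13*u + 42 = (u - 7)*(u - 2)*(u + 3)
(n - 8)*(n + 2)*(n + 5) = n^3 - n^2 - 46*n - 80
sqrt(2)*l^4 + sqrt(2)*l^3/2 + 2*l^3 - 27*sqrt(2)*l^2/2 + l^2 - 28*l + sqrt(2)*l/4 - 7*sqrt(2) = (l - 7/2)*(l + 4)*(l + sqrt(2)/2)*(sqrt(2)*l + 1)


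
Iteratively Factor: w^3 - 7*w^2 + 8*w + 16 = (w + 1)*(w^2 - 8*w + 16) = (w - 4)*(w + 1)*(w - 4)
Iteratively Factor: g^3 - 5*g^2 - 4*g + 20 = (g + 2)*(g^2 - 7*g + 10) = (g - 5)*(g + 2)*(g - 2)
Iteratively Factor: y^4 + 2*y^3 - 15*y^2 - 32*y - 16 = (y + 4)*(y^3 - 2*y^2 - 7*y - 4) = (y + 1)*(y + 4)*(y^2 - 3*y - 4) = (y + 1)^2*(y + 4)*(y - 4)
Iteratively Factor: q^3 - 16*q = (q)*(q^2 - 16) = q*(q + 4)*(q - 4)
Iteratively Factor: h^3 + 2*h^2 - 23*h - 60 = (h + 4)*(h^2 - 2*h - 15) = (h + 3)*(h + 4)*(h - 5)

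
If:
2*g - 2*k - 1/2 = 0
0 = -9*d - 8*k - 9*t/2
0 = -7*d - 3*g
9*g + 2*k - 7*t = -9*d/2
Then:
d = -39/391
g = 91/391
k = -27/1564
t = 90/391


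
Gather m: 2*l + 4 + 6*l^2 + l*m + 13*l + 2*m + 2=6*l^2 + 15*l + m*(l + 2) + 6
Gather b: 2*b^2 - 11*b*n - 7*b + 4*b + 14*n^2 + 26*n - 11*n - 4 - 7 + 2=2*b^2 + b*(-11*n - 3) + 14*n^2 + 15*n - 9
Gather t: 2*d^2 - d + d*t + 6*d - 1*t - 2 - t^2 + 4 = 2*d^2 + 5*d - t^2 + t*(d - 1) + 2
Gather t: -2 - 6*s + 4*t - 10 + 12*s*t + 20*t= -6*s + t*(12*s + 24) - 12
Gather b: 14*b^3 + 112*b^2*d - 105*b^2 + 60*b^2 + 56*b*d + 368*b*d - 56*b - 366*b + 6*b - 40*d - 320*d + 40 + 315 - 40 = 14*b^3 + b^2*(112*d - 45) + b*(424*d - 416) - 360*d + 315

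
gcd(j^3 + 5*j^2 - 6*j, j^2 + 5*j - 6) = j^2 + 5*j - 6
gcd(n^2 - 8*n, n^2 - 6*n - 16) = n - 8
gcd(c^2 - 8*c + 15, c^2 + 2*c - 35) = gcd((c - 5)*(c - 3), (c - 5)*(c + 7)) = c - 5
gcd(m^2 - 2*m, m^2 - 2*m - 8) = 1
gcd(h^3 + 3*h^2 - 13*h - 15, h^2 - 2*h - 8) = 1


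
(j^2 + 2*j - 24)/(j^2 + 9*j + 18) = (j - 4)/(j + 3)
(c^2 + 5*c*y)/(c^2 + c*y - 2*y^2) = c*(c + 5*y)/(c^2 + c*y - 2*y^2)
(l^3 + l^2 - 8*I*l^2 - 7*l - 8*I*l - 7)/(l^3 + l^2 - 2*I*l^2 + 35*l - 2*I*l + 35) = (l - I)/(l + 5*I)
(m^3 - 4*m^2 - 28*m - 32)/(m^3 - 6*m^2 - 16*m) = (m + 2)/m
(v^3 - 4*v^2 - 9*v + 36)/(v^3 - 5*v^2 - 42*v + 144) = (v^2 - v - 12)/(v^2 - 2*v - 48)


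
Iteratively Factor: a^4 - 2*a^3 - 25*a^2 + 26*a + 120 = (a + 4)*(a^3 - 6*a^2 - a + 30) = (a + 2)*(a + 4)*(a^2 - 8*a + 15) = (a - 3)*(a + 2)*(a + 4)*(a - 5)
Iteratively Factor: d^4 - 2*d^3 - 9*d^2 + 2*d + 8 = (d + 2)*(d^3 - 4*d^2 - d + 4) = (d + 1)*(d + 2)*(d^2 - 5*d + 4) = (d - 1)*(d + 1)*(d + 2)*(d - 4)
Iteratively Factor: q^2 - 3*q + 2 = (q - 2)*(q - 1)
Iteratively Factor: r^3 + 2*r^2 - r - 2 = (r + 1)*(r^2 + r - 2) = (r + 1)*(r + 2)*(r - 1)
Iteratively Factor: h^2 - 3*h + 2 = (h - 1)*(h - 2)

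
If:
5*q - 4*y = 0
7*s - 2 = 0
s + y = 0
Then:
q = -8/35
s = 2/7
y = -2/7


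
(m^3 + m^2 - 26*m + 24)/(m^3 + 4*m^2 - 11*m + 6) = (m - 4)/(m - 1)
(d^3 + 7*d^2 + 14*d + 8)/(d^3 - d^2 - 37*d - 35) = (d^2 + 6*d + 8)/(d^2 - 2*d - 35)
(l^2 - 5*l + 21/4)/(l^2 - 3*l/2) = (l - 7/2)/l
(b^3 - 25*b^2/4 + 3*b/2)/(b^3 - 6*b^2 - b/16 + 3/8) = 4*b/(4*b + 1)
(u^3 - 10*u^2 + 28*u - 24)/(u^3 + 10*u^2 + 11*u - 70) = (u^2 - 8*u + 12)/(u^2 + 12*u + 35)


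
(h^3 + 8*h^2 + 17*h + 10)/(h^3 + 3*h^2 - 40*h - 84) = (h^2 + 6*h + 5)/(h^2 + h - 42)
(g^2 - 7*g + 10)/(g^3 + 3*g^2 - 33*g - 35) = (g - 2)/(g^2 + 8*g + 7)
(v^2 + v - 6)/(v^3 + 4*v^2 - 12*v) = (v + 3)/(v*(v + 6))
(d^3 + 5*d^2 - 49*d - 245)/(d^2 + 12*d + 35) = d - 7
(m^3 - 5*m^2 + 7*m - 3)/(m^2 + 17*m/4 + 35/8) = 8*(m^3 - 5*m^2 + 7*m - 3)/(8*m^2 + 34*m + 35)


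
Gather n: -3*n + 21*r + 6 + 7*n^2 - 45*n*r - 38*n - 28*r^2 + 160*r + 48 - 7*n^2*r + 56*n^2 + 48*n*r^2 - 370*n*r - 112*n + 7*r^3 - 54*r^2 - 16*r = n^2*(63 - 7*r) + n*(48*r^2 - 415*r - 153) + 7*r^3 - 82*r^2 + 165*r + 54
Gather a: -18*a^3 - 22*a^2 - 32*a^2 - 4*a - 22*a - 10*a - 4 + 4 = -18*a^3 - 54*a^2 - 36*a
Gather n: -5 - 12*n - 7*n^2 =-7*n^2 - 12*n - 5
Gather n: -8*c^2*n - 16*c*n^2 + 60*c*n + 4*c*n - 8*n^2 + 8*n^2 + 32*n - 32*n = -16*c*n^2 + n*(-8*c^2 + 64*c)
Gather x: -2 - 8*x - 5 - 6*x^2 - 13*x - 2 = -6*x^2 - 21*x - 9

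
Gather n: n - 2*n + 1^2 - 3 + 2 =-n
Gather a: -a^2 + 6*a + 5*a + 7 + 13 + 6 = -a^2 + 11*a + 26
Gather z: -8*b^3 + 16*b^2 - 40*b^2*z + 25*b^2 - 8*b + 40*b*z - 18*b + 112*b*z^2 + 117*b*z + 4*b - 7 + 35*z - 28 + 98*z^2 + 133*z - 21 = -8*b^3 + 41*b^2 - 22*b + z^2*(112*b + 98) + z*(-40*b^2 + 157*b + 168) - 56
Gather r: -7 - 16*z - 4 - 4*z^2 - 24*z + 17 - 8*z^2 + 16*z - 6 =-12*z^2 - 24*z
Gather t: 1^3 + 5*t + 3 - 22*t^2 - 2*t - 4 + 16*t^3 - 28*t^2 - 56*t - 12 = 16*t^3 - 50*t^2 - 53*t - 12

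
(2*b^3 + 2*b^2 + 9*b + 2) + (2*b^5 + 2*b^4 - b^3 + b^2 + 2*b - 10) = 2*b^5 + 2*b^4 + b^3 + 3*b^2 + 11*b - 8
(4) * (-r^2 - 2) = -4*r^2 - 8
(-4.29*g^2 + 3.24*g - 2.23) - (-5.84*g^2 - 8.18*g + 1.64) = 1.55*g^2 + 11.42*g - 3.87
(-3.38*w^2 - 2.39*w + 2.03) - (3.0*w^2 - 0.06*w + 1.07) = -6.38*w^2 - 2.33*w + 0.96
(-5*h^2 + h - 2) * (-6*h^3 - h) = 30*h^5 - 6*h^4 + 17*h^3 - h^2 + 2*h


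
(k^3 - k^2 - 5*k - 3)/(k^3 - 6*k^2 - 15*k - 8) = (k - 3)/(k - 8)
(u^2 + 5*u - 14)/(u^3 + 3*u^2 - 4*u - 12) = (u + 7)/(u^2 + 5*u + 6)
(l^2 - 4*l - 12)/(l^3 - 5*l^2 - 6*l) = (l + 2)/(l*(l + 1))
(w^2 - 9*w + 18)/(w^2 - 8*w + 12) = (w - 3)/(w - 2)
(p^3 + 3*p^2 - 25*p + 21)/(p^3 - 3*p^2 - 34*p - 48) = (-p^3 - 3*p^2 + 25*p - 21)/(-p^3 + 3*p^2 + 34*p + 48)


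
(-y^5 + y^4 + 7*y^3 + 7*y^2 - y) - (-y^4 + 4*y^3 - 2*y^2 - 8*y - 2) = -y^5 + 2*y^4 + 3*y^3 + 9*y^2 + 7*y + 2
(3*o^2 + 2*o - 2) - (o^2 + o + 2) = 2*o^2 + o - 4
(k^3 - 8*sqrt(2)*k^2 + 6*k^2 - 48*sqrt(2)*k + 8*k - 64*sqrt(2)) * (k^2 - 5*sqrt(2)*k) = k^5 - 13*sqrt(2)*k^4 + 6*k^4 - 78*sqrt(2)*k^3 + 88*k^3 - 104*sqrt(2)*k^2 + 480*k^2 + 640*k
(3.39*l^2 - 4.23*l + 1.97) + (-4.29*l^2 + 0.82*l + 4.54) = -0.9*l^2 - 3.41*l + 6.51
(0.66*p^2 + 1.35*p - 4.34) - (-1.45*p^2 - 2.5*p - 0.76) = 2.11*p^2 + 3.85*p - 3.58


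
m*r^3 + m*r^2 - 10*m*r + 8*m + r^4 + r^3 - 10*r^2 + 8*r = (m + r)*(r - 2)*(r - 1)*(r + 4)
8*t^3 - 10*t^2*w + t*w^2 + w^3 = (-2*t + w)*(-t + w)*(4*t + w)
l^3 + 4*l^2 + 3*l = l*(l + 1)*(l + 3)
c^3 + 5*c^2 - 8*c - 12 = (c - 2)*(c + 1)*(c + 6)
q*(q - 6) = q^2 - 6*q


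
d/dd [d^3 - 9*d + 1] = 3*d^2 - 9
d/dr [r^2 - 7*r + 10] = 2*r - 7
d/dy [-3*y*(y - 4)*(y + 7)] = -9*y^2 - 18*y + 84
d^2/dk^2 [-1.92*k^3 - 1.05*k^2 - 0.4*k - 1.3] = -11.52*k - 2.1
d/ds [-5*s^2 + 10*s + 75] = 10 - 10*s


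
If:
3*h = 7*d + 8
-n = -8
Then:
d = 3*h/7 - 8/7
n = 8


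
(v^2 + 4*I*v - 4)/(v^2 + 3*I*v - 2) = (v + 2*I)/(v + I)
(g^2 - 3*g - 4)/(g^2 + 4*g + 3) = (g - 4)/(g + 3)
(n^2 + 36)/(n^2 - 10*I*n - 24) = (n + 6*I)/(n - 4*I)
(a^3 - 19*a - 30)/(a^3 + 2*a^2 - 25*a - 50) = (a + 3)/(a + 5)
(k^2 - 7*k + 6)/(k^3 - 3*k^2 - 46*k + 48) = (k - 6)/(k^2 - 2*k - 48)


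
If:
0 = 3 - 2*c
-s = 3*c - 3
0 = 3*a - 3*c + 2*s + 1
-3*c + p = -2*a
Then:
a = 13/6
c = 3/2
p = 1/6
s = -3/2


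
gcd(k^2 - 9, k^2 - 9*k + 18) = k - 3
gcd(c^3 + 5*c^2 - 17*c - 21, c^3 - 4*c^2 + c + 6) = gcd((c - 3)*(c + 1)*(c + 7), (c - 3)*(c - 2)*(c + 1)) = c^2 - 2*c - 3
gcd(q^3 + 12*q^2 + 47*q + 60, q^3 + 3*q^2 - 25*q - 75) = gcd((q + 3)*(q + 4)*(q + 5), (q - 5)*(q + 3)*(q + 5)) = q^2 + 8*q + 15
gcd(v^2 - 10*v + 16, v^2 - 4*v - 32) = v - 8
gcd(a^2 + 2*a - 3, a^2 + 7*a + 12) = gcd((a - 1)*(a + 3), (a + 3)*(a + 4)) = a + 3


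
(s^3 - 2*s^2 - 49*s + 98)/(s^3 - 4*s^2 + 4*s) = (s^2 - 49)/(s*(s - 2))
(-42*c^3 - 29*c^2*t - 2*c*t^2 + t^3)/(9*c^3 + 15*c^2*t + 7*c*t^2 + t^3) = (-14*c^2 - 5*c*t + t^2)/(3*c^2 + 4*c*t + t^2)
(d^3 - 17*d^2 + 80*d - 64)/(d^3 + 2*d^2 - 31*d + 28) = (d^2 - 16*d + 64)/(d^2 + 3*d - 28)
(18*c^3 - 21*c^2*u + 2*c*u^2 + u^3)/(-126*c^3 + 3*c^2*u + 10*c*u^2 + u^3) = (-c + u)/(7*c + u)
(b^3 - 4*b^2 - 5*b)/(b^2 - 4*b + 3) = b*(b^2 - 4*b - 5)/(b^2 - 4*b + 3)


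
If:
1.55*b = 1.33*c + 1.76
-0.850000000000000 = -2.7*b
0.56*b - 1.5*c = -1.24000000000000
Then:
No Solution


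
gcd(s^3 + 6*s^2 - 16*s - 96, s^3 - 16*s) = s^2 - 16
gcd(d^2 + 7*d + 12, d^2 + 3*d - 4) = d + 4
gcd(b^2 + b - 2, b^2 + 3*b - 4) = b - 1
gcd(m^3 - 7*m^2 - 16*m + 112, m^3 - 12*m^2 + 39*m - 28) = m^2 - 11*m + 28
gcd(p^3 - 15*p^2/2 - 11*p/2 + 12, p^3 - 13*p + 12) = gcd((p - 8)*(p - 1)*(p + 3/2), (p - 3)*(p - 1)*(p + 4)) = p - 1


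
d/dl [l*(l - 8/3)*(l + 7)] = 3*l^2 + 26*l/3 - 56/3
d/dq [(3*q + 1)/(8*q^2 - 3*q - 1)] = 8*q*(-3*q - 2)/(64*q^4 - 48*q^3 - 7*q^2 + 6*q + 1)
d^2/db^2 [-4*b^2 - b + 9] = -8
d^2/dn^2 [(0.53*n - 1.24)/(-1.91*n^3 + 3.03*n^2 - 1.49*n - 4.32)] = (-11.600958*n^5 + 72.687342*n^4 - 121.535132*n^3 + 141.957024*n^2 - 136.603224*n + 44.791064)/(6.967871*n^9 - 33.161229*n^8 + 68.913564*n^7 - 32.277213*n^6 - 96.24702*n^5 + 172.569483*n^4 - 6.777523*n^3 - 140.86872*n^2 + 83.420928*n + 80.621568)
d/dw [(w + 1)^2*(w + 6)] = (w + 1)*(3*w + 13)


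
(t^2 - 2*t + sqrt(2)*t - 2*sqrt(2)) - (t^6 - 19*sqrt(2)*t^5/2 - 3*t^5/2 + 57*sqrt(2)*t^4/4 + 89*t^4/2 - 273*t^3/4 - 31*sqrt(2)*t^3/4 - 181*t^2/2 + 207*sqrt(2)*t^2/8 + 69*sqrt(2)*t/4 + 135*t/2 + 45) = -t^6 + 3*t^5/2 + 19*sqrt(2)*t^5/2 - 89*t^4/2 - 57*sqrt(2)*t^4/4 + 31*sqrt(2)*t^3/4 + 273*t^3/4 - 207*sqrt(2)*t^2/8 + 183*t^2/2 - 139*t/2 - 65*sqrt(2)*t/4 - 45 - 2*sqrt(2)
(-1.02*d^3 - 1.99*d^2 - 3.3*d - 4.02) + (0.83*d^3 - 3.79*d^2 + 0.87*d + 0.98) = -0.19*d^3 - 5.78*d^2 - 2.43*d - 3.04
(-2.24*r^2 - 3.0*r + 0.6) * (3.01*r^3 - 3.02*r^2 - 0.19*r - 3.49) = -6.7424*r^5 - 2.2652*r^4 + 11.2916*r^3 + 6.5756*r^2 + 10.356*r - 2.094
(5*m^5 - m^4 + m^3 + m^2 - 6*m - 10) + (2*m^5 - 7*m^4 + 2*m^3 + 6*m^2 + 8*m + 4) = 7*m^5 - 8*m^4 + 3*m^3 + 7*m^2 + 2*m - 6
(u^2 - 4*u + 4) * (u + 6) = u^3 + 2*u^2 - 20*u + 24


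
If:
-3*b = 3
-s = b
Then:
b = -1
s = 1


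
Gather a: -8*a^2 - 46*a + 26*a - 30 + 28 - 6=-8*a^2 - 20*a - 8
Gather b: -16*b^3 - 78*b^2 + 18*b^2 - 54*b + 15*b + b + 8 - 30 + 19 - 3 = -16*b^3 - 60*b^2 - 38*b - 6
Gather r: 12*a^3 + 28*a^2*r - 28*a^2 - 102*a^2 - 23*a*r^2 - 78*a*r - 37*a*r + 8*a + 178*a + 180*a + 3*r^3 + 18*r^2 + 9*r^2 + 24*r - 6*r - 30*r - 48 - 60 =12*a^3 - 130*a^2 + 366*a + 3*r^3 + r^2*(27 - 23*a) + r*(28*a^2 - 115*a - 12) - 108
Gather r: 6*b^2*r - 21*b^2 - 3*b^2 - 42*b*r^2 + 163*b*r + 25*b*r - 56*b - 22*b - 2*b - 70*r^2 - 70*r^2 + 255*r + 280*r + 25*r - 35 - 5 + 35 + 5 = -24*b^2 - 80*b + r^2*(-42*b - 140) + r*(6*b^2 + 188*b + 560)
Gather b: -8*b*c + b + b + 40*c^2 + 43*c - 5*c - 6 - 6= b*(2 - 8*c) + 40*c^2 + 38*c - 12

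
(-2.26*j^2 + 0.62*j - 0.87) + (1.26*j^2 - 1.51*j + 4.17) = -1.0*j^2 - 0.89*j + 3.3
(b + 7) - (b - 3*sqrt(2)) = 3*sqrt(2) + 7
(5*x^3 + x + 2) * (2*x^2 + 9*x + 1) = 10*x^5 + 45*x^4 + 7*x^3 + 13*x^2 + 19*x + 2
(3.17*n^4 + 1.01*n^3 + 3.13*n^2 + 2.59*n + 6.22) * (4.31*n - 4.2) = 13.6627*n^5 - 8.9609*n^4 + 9.2483*n^3 - 1.9831*n^2 + 15.9302*n - 26.124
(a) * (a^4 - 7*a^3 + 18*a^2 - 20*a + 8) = a^5 - 7*a^4 + 18*a^3 - 20*a^2 + 8*a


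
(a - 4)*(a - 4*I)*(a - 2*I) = a^3 - 4*a^2 - 6*I*a^2 - 8*a + 24*I*a + 32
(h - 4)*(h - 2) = h^2 - 6*h + 8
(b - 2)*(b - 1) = b^2 - 3*b + 2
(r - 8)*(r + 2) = r^2 - 6*r - 16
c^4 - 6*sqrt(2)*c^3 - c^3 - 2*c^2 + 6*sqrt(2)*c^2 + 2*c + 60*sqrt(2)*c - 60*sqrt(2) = (c - 1)*(c - 5*sqrt(2))*(c - 3*sqrt(2))*(c + 2*sqrt(2))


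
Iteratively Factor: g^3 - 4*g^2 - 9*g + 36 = (g + 3)*(g^2 - 7*g + 12) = (g - 3)*(g + 3)*(g - 4)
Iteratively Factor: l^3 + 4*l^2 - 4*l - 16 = (l + 4)*(l^2 - 4) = (l - 2)*(l + 4)*(l + 2)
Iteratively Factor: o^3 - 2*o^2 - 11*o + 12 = (o + 3)*(o^2 - 5*o + 4) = (o - 4)*(o + 3)*(o - 1)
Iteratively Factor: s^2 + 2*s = (s)*(s + 2)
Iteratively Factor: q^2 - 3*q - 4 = (q - 4)*(q + 1)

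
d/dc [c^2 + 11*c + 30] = 2*c + 11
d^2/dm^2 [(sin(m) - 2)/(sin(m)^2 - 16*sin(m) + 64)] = (-sin(m)^3 - 24*sin(m)^2 - 30*sin(m) + 20)/(sin(m) - 8)^4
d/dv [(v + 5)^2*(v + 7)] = (v + 5)*(3*v + 19)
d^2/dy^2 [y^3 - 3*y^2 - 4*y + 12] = 6*y - 6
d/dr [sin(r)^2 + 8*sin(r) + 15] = 2*(sin(r) + 4)*cos(r)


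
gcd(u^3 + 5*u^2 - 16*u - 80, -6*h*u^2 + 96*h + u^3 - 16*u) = u^2 - 16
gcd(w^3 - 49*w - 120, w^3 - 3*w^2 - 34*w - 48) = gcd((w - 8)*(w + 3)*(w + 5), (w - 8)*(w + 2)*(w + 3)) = w^2 - 5*w - 24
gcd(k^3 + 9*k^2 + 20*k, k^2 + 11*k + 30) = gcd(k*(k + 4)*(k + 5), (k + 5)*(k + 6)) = k + 5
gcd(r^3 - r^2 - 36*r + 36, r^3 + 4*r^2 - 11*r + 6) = r^2 + 5*r - 6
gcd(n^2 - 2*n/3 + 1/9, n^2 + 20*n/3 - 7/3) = n - 1/3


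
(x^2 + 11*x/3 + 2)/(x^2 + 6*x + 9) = (x + 2/3)/(x + 3)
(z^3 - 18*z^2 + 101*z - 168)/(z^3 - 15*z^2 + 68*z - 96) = (z - 7)/(z - 4)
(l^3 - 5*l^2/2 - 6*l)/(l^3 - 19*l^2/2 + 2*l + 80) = l*(2*l + 3)/(2*l^2 - 11*l - 40)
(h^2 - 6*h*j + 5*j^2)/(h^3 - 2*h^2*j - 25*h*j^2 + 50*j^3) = (h - j)/(h^2 + 3*h*j - 10*j^2)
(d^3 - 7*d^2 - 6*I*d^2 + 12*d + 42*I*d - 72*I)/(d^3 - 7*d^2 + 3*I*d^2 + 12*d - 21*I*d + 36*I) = (d - 6*I)/(d + 3*I)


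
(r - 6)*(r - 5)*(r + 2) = r^3 - 9*r^2 + 8*r + 60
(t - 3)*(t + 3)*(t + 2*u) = t^3 + 2*t^2*u - 9*t - 18*u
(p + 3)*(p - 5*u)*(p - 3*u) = p^3 - 8*p^2*u + 3*p^2 + 15*p*u^2 - 24*p*u + 45*u^2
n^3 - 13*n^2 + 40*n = n*(n - 8)*(n - 5)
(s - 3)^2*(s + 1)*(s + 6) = s^4 + s^3 - 27*s^2 + 27*s + 54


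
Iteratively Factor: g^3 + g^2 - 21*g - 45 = (g + 3)*(g^2 - 2*g - 15) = (g - 5)*(g + 3)*(g + 3)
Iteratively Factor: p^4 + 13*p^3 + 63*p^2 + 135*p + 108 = (p + 3)*(p^3 + 10*p^2 + 33*p + 36) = (p + 3)*(p + 4)*(p^2 + 6*p + 9) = (p + 3)^2*(p + 4)*(p + 3)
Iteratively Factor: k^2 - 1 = (k - 1)*(k + 1)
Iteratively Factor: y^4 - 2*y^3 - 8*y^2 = (y)*(y^3 - 2*y^2 - 8*y) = y^2*(y^2 - 2*y - 8) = y^2*(y - 4)*(y + 2)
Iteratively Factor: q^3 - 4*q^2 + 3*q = (q)*(q^2 - 4*q + 3) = q*(q - 3)*(q - 1)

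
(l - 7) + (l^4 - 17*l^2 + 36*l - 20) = l^4 - 17*l^2 + 37*l - 27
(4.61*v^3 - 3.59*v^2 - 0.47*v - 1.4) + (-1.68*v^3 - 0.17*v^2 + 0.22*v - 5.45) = 2.93*v^3 - 3.76*v^2 - 0.25*v - 6.85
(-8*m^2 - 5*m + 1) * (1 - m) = 8*m^3 - 3*m^2 - 6*m + 1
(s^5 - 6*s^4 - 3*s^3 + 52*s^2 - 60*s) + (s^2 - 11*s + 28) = s^5 - 6*s^4 - 3*s^3 + 53*s^2 - 71*s + 28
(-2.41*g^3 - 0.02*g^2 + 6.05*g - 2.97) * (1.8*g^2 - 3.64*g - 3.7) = -4.338*g^5 + 8.7364*g^4 + 19.8798*g^3 - 27.294*g^2 - 11.5742*g + 10.989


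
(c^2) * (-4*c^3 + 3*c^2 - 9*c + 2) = -4*c^5 + 3*c^4 - 9*c^3 + 2*c^2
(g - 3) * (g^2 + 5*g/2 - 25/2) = g^3 - g^2/2 - 20*g + 75/2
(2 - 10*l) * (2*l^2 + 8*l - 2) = -20*l^3 - 76*l^2 + 36*l - 4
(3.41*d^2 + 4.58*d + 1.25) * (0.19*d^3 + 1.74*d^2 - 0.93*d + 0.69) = 0.6479*d^5 + 6.8036*d^4 + 5.0354*d^3 + 0.2685*d^2 + 1.9977*d + 0.8625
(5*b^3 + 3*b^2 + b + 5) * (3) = 15*b^3 + 9*b^2 + 3*b + 15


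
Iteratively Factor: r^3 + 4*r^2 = (r)*(r^2 + 4*r) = r^2*(r + 4)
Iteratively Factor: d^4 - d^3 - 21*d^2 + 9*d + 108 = (d - 4)*(d^3 + 3*d^2 - 9*d - 27) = (d - 4)*(d - 3)*(d^2 + 6*d + 9) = (d - 4)*(d - 3)*(d + 3)*(d + 3)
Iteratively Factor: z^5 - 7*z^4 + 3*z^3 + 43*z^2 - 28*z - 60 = (z - 5)*(z^4 - 2*z^3 - 7*z^2 + 8*z + 12) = (z - 5)*(z + 2)*(z^3 - 4*z^2 + z + 6) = (z - 5)*(z - 3)*(z + 2)*(z^2 - z - 2) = (z - 5)*(z - 3)*(z - 2)*(z + 2)*(z + 1)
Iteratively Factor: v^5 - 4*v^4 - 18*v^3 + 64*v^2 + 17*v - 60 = (v - 3)*(v^4 - v^3 - 21*v^2 + v + 20) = (v - 3)*(v - 1)*(v^3 - 21*v - 20) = (v - 3)*(v - 1)*(v + 4)*(v^2 - 4*v - 5) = (v - 5)*(v - 3)*(v - 1)*(v + 4)*(v + 1)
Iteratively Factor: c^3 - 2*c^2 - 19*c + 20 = (c + 4)*(c^2 - 6*c + 5) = (c - 5)*(c + 4)*(c - 1)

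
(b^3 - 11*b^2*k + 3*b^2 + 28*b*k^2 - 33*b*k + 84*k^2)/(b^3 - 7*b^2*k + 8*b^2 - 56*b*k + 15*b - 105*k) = (b - 4*k)/(b + 5)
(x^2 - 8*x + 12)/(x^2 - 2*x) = (x - 6)/x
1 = 1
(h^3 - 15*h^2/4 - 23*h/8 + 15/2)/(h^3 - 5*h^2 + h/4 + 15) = (4*h - 5)/(2*(2*h - 5))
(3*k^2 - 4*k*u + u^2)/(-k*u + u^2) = (-3*k + u)/u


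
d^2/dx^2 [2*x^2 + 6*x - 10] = 4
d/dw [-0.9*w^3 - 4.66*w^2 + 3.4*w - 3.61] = -2.7*w^2 - 9.32*w + 3.4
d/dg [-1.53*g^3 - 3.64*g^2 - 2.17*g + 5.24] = -4.59*g^2 - 7.28*g - 2.17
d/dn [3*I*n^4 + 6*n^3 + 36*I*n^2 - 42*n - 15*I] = 12*I*n^3 + 18*n^2 + 72*I*n - 42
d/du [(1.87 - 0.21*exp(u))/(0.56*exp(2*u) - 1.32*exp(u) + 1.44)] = (0.1176*exp(2*u) - 2.0944*exp(u) + 2.166)*exp(u)/(0.3136*exp(4*u) - 1.4784*exp(3*u) + 3.3552*exp(2*u) - 3.8016*exp(u) + 2.0736)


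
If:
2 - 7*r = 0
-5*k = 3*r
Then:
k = -6/35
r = 2/7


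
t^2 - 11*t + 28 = (t - 7)*(t - 4)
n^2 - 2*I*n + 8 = (n - 4*I)*(n + 2*I)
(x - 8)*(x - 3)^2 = x^3 - 14*x^2 + 57*x - 72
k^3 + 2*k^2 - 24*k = k*(k - 4)*(k + 6)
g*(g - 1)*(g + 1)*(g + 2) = g^4 + 2*g^3 - g^2 - 2*g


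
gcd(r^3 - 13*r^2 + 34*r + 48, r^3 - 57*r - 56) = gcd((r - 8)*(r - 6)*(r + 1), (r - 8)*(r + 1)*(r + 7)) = r^2 - 7*r - 8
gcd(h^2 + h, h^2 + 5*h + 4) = h + 1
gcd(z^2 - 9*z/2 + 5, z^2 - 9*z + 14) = z - 2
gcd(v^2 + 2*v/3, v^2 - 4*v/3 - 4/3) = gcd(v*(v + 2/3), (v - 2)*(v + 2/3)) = v + 2/3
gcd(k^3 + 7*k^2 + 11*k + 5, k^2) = 1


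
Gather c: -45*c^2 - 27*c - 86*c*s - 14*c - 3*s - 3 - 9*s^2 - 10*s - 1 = -45*c^2 + c*(-86*s - 41) - 9*s^2 - 13*s - 4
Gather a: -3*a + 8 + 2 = 10 - 3*a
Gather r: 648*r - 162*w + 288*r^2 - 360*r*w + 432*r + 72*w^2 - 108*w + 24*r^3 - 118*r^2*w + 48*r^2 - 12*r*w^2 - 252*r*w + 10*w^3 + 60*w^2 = 24*r^3 + r^2*(336 - 118*w) + r*(-12*w^2 - 612*w + 1080) + 10*w^3 + 132*w^2 - 270*w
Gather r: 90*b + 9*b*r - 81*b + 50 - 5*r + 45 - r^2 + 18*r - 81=9*b - r^2 + r*(9*b + 13) + 14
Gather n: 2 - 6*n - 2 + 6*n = 0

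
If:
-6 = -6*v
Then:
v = 1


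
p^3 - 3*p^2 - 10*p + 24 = (p - 4)*(p - 2)*(p + 3)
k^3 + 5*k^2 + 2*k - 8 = (k - 1)*(k + 2)*(k + 4)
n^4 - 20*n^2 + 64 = (n - 4)*(n - 2)*(n + 2)*(n + 4)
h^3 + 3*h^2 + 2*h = h*(h + 1)*(h + 2)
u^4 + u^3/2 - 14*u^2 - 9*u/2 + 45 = (u - 3)*(u - 2)*(u + 5/2)*(u + 3)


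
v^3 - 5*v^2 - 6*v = v*(v - 6)*(v + 1)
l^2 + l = l*(l + 1)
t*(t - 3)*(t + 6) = t^3 + 3*t^2 - 18*t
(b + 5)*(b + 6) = b^2 + 11*b + 30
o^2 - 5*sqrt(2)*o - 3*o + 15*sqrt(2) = (o - 3)*(o - 5*sqrt(2))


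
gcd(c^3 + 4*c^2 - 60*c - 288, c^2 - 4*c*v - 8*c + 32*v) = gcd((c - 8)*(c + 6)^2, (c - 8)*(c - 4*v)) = c - 8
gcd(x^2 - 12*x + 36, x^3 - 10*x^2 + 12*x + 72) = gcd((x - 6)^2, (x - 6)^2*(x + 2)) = x^2 - 12*x + 36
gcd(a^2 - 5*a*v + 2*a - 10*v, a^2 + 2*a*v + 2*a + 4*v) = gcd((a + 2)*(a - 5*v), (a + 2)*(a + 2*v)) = a + 2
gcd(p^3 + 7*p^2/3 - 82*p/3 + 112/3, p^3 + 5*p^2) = 1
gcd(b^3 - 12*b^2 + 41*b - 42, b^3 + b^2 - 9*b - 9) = b - 3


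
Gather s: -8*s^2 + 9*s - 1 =-8*s^2 + 9*s - 1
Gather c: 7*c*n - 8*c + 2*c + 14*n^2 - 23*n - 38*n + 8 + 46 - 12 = c*(7*n - 6) + 14*n^2 - 61*n + 42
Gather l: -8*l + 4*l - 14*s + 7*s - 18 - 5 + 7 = -4*l - 7*s - 16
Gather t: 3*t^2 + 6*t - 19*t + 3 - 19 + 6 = 3*t^2 - 13*t - 10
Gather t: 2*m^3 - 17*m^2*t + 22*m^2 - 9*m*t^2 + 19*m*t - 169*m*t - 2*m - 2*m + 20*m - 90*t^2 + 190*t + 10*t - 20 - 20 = 2*m^3 + 22*m^2 + 16*m + t^2*(-9*m - 90) + t*(-17*m^2 - 150*m + 200) - 40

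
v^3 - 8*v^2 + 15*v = v*(v - 5)*(v - 3)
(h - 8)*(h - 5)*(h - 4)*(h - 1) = h^4 - 18*h^3 + 109*h^2 - 252*h + 160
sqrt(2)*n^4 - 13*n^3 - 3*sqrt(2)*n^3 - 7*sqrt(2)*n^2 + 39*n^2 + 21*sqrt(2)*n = n*(n - 3)*(n - 7*sqrt(2))*(sqrt(2)*n + 1)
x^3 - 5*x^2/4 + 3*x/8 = x*(x - 3/4)*(x - 1/2)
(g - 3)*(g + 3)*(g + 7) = g^3 + 7*g^2 - 9*g - 63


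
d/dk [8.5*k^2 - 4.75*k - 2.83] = 17.0*k - 4.75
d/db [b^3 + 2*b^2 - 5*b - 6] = 3*b^2 + 4*b - 5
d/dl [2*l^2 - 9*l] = 4*l - 9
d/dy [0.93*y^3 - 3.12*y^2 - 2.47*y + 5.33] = 2.79*y^2 - 6.24*y - 2.47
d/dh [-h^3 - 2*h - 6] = -3*h^2 - 2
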